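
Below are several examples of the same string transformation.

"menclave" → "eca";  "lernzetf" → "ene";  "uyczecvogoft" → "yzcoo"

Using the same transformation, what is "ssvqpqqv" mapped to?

The pattern: delete the last character, then keep every other character starting from the second (positions 2nd, 4th, 6th, ...).
For "ssvqpqqv", step one produces "ssvqpqq"; step two turns that into "sqq".
(Check on "lernzetf": → "lernzet" → "ene" ✓)

sqq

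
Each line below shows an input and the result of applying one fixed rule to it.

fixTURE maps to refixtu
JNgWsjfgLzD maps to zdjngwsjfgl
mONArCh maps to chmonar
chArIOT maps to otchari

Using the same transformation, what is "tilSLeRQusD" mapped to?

Looking at the pairs, the operation is to move the last 2 characters to the front (rotate right by 2), then convert every letter to lowercase.
Applying both steps to "tilSLeRQusD": "sDtilSLeRQu", then "sdtilslerqu".

sdtilslerqu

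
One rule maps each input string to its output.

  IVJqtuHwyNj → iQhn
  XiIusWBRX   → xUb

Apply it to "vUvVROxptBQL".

VvXb

What's happening: keep one character in every 3, starting at position 1 (positions 1st, 4th, 7th, ...), then flip the case of every letter.
For "vUvVROxptBQL", step one produces "vVxB"; step two turns that into "VvXb".
(Check on "IVJqtuHwyNj": → "IqHN" → "iQhn" ✓)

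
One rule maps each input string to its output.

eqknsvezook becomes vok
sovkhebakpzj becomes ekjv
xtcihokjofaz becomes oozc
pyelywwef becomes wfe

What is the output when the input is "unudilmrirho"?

The transformation: keep one character in every 3, starting at position 3 (positions 3rd, 6th, 9th, ...), then move the first character to the end.
Applying both steps to "unudilmrirho": "ulio", then "liou".

liou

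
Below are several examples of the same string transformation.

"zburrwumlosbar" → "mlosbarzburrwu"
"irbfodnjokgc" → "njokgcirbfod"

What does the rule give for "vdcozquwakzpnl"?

What's happening: swap the front and back halves of the string.
On "vdcozquwakzpnl" that produces "wakzpnlvdcozqu".

wakzpnlvdcozqu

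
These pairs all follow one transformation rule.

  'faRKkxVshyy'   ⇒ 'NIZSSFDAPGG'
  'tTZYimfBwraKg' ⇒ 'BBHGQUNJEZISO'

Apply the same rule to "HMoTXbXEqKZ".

PUWBFJFMYSH

The pattern: shift every letter 8 places forward in the alphabet (wrapping around), then convert every letter to uppercase.
For "HMoTXbXEqKZ", step one produces "PUwBFjFMySH"; step two turns that into "PUWBFJFMYSH".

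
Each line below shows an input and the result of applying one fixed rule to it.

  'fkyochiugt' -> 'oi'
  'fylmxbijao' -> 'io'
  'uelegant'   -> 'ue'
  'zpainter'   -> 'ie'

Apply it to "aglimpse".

The transformation: keep one character in every 3, starting at position 1 (positions 1st, 4th, 7th, ...), then keep only the vowels.
"aglimpse" → "ai".
(Check on "fylmxbijao": → "fmio" → "io" ✓)

ai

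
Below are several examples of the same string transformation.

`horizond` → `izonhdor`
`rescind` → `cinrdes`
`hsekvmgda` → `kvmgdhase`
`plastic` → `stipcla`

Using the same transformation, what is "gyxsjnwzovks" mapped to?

sjnwzovkgsyx

What's happening: swap the first and last characters, then move the first 3 characters to the end (rotate left by 3).
For "gyxsjnwzovks", step one produces "syxsjnwzovkg"; step two turns that into "sjnwzovkgsyx".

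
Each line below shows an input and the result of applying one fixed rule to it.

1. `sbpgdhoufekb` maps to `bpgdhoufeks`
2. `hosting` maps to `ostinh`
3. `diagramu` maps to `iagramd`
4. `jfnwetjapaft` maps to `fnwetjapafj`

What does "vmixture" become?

mixturv

Looking at the pairs, the operation is to delete the last character, then move the first character to the end.
Applying both steps to "vmixture": "vmixtur", then "mixturv".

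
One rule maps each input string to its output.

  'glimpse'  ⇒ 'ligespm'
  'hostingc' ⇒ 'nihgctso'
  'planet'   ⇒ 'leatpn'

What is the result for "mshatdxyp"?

spmhdayxt

The pattern: sort the characters into reverse alphabetical order, then move the first 3 characters to the end (rotate left by 3).
"mshatdxyp" → "spmhdayxt".
(Check on "planet": → "tpnlea" → "leatpn" ✓)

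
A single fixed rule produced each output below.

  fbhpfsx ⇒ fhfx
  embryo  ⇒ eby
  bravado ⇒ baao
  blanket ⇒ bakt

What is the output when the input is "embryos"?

ebys

What's happening: keep every other character starting from the first (positions 1st, 3rd, 5th, ...).
On "embryos" that produces "ebys".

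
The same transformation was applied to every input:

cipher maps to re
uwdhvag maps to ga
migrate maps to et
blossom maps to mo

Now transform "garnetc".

Looking at the pairs, the operation is to reverse the string, then keep only the first 2 characters.
"garnetc" → "ctenrag" → "ct".

ct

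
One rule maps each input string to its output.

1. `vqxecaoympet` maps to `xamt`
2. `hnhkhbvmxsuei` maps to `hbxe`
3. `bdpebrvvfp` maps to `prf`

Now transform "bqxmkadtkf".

The transformation: keep one character in every 3, starting at position 3 (positions 3rd, 6th, 9th, ...).
So "bqxmkadtkf" becomes "xak".

xak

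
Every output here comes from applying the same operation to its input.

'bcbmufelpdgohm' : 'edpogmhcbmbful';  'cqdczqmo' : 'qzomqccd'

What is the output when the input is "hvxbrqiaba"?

raiabvhbxq

The rule is to swap each adjacent pair of characters (1↔2, 3↔4, ...), then swap the front and back halves of the string.
Doing the same to "hvxbrqiaba": "raiabvhbxq".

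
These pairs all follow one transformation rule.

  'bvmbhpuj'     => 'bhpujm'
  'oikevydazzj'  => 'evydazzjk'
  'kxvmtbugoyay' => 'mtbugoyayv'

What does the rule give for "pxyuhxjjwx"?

What's happening: delete the first 2 characters, then move the first character to the end.
For "pxyuhxjjwx", step one produces "yuhxjjwx"; step two turns that into "uhxjjwxy".

uhxjjwxy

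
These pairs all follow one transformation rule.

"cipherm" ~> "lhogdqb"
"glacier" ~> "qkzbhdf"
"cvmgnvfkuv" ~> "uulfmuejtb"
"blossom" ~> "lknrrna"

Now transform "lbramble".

Each output is the input with this applied: swap the first and last characters, then shift every letter 1 place backward in the alphabet (wrapping around).
"lbramble" → "ebrambll" → "daqzlakk".

daqzlakk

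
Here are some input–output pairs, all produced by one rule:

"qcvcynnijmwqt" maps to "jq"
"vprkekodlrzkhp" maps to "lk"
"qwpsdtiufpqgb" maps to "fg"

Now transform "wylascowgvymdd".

gm

Looking at the pairs, the operation is to keep one character in every 3, starting at position 3 (positions 3rd, 6th, 9th, ...), then keep only the last 2 characters.
On "wylascowgvymdd": the first step gives "lcgm", and the second then gives "gm".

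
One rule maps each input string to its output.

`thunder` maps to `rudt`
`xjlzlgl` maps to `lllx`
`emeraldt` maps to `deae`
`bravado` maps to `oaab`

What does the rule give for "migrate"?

The transformation: keep every other character starting from the first (positions 1st, 3rd, 5th, ...), then swap the first and last characters.
Working it through for "migrate": intermediate "mgae", final "egam".

egam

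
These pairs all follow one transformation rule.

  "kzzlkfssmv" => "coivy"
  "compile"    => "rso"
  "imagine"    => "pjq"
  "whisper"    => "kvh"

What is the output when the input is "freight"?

ulk

The transformation: keep every other character starting from the second (positions 2nd, 4th, 6th, ...), then shift every letter 3 places forward in the alphabet (wrapping around).
For "freight" the result is "ulk".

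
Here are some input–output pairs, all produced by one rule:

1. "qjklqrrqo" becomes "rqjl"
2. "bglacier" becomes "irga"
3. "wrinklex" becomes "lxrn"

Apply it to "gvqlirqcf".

rcvl

Rule — keep every other character starting from the second (positions 2nd, 4th, 6th, ...), then move the first 2 characters to the end (rotate left by 2).
Applying both steps to "gvqlirqcf": "vlrc", then "rcvl".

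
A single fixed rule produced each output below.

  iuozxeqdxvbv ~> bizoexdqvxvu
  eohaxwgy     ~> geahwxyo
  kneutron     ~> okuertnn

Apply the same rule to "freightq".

tfiehgqr

In each case the input is transformed by: swap each adjacent pair of characters (1↔2, 3↔4, ...), then swap the first and last characters.
"freightq" → "tfiehgqr".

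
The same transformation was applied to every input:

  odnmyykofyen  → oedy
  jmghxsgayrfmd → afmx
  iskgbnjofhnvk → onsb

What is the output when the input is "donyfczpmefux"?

pfof

Rule — keep one character in every 3, starting at position 2 (positions 2nd, 5th, 8th, ...), then swap the front and back halves of the string.
On "donyfczpmefux": the first step gives "ofpf", and the second then gives "pfof".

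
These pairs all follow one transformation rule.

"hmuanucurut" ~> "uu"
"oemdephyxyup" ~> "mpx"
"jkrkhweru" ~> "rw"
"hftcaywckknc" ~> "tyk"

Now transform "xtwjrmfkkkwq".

The transformation: keep one character in every 3, starting at position 3 (positions 3rd, 6th, 9th, ...), then delete the last character.
For "xtwjrmfkkkwq", step one produces "wmkq"; step two turns that into "wmk".

wmk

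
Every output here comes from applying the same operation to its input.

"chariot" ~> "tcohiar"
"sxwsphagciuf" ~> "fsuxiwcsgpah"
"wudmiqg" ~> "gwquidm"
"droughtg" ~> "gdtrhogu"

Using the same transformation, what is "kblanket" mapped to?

The rule is to reverse the string, then take characters alternately from the front and the back (1st, last, 2nd, 2nd-last, ...).
For "kblanket" the result is "tkebklna".

tkebklna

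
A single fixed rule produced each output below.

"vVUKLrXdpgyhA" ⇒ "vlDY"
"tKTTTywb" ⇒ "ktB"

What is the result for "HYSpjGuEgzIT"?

Looking at the pairs, the operation is to flip the case of every letter, then keep one character in every 3, starting at position 2 (positions 2nd, 5th, 8th, ...).
"HYSpjGuEgzIT" → "yJei".

yJei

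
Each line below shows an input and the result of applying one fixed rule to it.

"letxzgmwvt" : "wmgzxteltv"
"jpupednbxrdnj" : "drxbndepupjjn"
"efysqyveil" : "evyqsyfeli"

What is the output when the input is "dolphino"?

ihplodon

The transformation: reverse the string, then move the first 2 characters to the end (rotate left by 2).
Starting from "dolphino": after the first operation, "onihplod"; after the second, "ihplodon".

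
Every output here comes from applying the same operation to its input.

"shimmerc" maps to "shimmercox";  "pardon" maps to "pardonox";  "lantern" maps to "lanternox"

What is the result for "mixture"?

The pattern: append "ox".
Applying that to "mixture" gives "mixtureox".

mixtureox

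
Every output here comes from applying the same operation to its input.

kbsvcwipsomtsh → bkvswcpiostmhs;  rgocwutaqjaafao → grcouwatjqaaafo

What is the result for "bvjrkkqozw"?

vbrjkkoqwz

The transformation: swap each adjacent pair of characters (1↔2, 3↔4, ...).
So "bvjrkkqozw" becomes "vbrjkkoqwz".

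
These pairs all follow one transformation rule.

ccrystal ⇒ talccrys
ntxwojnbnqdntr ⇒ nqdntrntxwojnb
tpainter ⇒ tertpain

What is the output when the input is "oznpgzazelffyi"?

elffyioznpgzaz

Each output is the input with this applied: swap the front and back halves of the string, then move the first character to the end.
For "oznpgzazelffyi", step one produces "zelffyioznpgza"; step two turns that into "elffyioznpgzaz".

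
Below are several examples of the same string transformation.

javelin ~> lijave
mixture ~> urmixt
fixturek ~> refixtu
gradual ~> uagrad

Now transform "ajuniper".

Rule — delete the last character, then move the last 2 characters to the front (rotate right by 2).
Working it through for "ajuniper": intermediate "ajunipe", final "peajuni".

peajuni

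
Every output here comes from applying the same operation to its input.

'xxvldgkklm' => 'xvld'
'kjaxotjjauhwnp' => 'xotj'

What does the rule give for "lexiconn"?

Each output is the input with this applied: swap the front and back halves of the string, then keep only the last 4 characters.
On "lexiconn": the first step gives "connlexi", and the second then gives "lexi".
(Check on "xxvldgkklm": → "gkklmxxvld" → "xvld" ✓)

lexi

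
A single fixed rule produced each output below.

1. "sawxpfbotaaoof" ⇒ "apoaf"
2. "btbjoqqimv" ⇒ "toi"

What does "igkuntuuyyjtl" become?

gnuj

The transformation: keep one character in every 3, starting at position 2 (positions 2nd, 5th, 8th, ...).
Doing the same to "igkuntuuyyjtl": "gnuj".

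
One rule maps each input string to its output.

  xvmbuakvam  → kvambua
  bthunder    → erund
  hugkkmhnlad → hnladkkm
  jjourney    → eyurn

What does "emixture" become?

rextu

Looking at the pairs, the operation is to delete the first 3 characters, then move the first 3 characters to the end (rotate left by 3).
Starting from "emixture": after the first operation, "xture"; after the second, "rextu".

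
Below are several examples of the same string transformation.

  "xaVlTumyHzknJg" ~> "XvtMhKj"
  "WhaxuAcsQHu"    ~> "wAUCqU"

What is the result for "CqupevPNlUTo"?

cUEpLt

Each output is the input with this applied: keep every other character starting from the first (positions 1st, 3rd, 5th, ...), then flip the case of every letter.
Starting from "CqupevPNlUTo": after the first operation, "CuePlT"; after the second, "cUEpLt".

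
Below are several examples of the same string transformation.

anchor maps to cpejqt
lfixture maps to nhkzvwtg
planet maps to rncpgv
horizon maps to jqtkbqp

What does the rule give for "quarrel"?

Each output is the input with this applied: shift every letter 2 places forward in the alphabet (wrapping around).
So "quarrel" becomes "swcttgn".

swcttgn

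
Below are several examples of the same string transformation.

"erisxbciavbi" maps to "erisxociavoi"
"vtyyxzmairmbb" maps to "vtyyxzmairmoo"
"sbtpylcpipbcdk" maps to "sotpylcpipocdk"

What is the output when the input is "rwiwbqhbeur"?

The rule is to replace every "b" with "o".
For "rwiwbqhbeur" the result is "rwiwoqhoeur".

rwiwoqhoeur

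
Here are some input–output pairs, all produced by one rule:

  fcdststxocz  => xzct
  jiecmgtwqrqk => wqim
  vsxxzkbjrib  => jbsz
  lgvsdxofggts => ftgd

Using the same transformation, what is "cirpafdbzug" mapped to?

bgia

The rule is to keep one character in every 3, starting at position 2 (positions 2nd, 5th, 8th, ...), then move the last 2 characters to the front (rotate right by 2).
Applying both steps to "cirpafdbzug": "iabg", then "bgia".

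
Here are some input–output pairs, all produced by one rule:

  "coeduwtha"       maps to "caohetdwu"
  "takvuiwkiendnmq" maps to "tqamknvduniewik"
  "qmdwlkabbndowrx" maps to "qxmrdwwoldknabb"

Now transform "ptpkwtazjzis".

The rule is to take characters alternately from the front and the back (1st, last, 2nd, 2nd-last, ...).
"ptpkwtazjzis" → "pstipzkjwzta".

pstipzkjwzta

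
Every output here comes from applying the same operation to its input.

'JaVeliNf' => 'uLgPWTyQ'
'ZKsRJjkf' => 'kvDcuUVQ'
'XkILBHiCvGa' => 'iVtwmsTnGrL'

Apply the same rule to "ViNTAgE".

Rule — shift every letter 11 places forward in the alphabet (wrapping around), then flip the case of every letter.
"ViNTAgE" → "GtYELrP" → "gTyelRp".

gTyelRp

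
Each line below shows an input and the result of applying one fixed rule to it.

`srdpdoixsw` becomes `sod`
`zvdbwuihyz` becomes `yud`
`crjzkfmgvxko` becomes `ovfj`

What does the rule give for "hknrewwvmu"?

Looking at the pairs, the operation is to keep one character in every 3, starting at position 3 (positions 3rd, 6th, 9th, ...), then reverse the string.
Working it through for "hknrewwvmu": intermediate "nwm", final "mwn".

mwn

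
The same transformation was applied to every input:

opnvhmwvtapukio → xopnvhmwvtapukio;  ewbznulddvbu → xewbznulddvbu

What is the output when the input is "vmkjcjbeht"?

Each output is the input with this applied: prepend "x".
Doing the same to "vmkjcjbeht": "xvmkjcjbeht".

xvmkjcjbeht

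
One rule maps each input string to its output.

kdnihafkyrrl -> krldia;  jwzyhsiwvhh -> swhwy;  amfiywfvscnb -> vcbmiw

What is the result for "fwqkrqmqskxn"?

Looking at the pairs, the operation is to keep every other character starting from the second (positions 2nd, 4th, 6th, ...), then move the last 3 characters to the front (rotate right by 3).
Starting from "fwqkrqmqskxn": after the first operation, "wkqqkn"; after the second, "qknwkq".

qknwkq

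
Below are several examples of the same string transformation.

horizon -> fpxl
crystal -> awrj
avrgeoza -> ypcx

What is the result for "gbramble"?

Looking at the pairs, the operation is to keep every other character starting from the first (positions 1st, 3rd, 5th, ...), then shift every letter 2 places backward in the alphabet (wrapping around).
On "gbramble": the first step gives "grml", and the second then gives "epkj".
(Check on "avrgeoza": → "arez" → "ypcx" ✓)

epkj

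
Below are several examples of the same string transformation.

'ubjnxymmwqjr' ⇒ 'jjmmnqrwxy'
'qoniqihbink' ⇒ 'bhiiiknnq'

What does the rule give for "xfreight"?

In each case the input is transformed by: delete the first 2 characters, then sort the characters into alphabetical order.
So "xfreight" becomes "eghirt".

eghirt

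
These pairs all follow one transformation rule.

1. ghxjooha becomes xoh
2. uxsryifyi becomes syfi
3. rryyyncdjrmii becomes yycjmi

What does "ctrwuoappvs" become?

Rule — delete the first 2 characters, then keep every other character starting from the first (positions 1st, 3rd, 5th, ...).
For "ctrwuoappvs" the result is "ruaps".

ruaps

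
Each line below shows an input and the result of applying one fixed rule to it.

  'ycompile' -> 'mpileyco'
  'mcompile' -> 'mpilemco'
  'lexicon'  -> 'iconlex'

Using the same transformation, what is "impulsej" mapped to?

ulsejimp

What's happening: move the first 3 characters to the end (rotate left by 3).
Applying that to "impulsej" gives "ulsejimp".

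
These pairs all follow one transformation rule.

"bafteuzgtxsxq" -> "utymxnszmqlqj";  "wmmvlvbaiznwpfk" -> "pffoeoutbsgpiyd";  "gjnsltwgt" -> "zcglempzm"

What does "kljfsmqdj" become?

decylfjwc

What's happening: shift every letter 7 places backward in the alphabet (wrapping around).
Doing the same to "kljfsmqdj": "decylfjwc".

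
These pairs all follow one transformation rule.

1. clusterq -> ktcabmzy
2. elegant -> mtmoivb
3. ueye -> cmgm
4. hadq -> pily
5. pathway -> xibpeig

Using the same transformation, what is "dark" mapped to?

The rule is to shift every letter 8 places forward in the alphabet (wrapping around).
So "dark" becomes "lizs".

lizs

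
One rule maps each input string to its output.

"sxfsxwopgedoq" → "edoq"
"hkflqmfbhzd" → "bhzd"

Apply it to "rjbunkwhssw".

What's happening: keep only the last 4 characters.
Doing the same to "rjbunkwhssw": "hssw".

hssw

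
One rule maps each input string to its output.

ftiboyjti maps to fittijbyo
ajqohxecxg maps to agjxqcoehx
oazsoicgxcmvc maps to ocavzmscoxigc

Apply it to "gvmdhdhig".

The pattern: take characters alternately from the front and the back (1st, last, 2nd, 2nd-last, ...).
So "gvmdhdhig" becomes "ggvimhddh".

ggvimhddh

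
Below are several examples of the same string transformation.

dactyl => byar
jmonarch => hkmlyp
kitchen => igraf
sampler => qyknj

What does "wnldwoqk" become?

The rule is to shift every letter 2 places backward in the alphabet (wrapping around), then delete the last 2 characters.
Starting from "wnldwoqk": after the first operation, "uljbumoi"; after the second, "uljbum".
(Check on "kitchen": → "igrafcl" → "igraf" ✓)

uljbum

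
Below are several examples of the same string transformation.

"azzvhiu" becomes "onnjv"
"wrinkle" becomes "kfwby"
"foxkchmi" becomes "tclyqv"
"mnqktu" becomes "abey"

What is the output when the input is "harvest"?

vofjs

Rule — shift every letter 12 places backward in the alphabet (wrapping around), then delete the last 2 characters.
Applying both steps to "harvest": "vofjsgh", then "vofjs".
(Check on "wrinkle": → "kfwbyzs" → "kfwby" ✓)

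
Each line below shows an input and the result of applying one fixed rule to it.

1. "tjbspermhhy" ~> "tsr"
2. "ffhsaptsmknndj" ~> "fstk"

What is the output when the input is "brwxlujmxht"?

bxj

The transformation: delete the last 2 characters, then keep one character in every 3, starting at position 1 (positions 1st, 4th, 7th, ...).
On "brwxlujmxht": the first step gives "brwxlujmx", and the second then gives "bxj".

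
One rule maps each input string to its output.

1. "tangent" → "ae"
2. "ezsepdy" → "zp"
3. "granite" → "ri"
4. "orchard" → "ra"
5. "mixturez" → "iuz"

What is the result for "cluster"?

The rule is to keep one character in every 3, starting at position 2 (positions 2nd, 5th, 8th, ...).
Doing the same to "cluster": "lt".

lt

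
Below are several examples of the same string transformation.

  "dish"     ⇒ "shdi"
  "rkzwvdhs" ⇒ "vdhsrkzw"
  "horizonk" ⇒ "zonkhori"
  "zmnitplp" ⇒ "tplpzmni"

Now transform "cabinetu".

What's happening: swap the front and back halves of the string.
Doing the same to "cabinetu": "netucabi".

netucabi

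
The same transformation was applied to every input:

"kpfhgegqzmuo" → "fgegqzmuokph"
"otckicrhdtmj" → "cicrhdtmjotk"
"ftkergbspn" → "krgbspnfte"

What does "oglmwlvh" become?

lwlvhogm

Rule — move the first 3 characters to the end (rotate left by 3), then swap the first and last characters.
Applying both steps to "oglmwlvh": "mwlvhogl", then "lwlvhogm".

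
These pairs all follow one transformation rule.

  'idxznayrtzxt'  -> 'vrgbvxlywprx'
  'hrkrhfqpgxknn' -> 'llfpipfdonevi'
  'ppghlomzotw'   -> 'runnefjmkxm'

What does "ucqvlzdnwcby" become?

zwsaotjxblua

Looking at the pairs, the operation is to shift every letter 2 places backward in the alphabet (wrapping around), then move the last 2 characters to the front (rotate right by 2).
"ucqvlzdnwcby" → "saotjxbluazw" → "zwsaotjxblua".
(Check on "idxznayrtzxt": → "gbvxlywprxvr" → "vrgbvxlywprx" ✓)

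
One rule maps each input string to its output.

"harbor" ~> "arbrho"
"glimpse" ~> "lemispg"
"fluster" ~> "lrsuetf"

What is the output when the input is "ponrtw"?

owrnpt

What's happening: swap the first and last characters, then swap each adjacent pair of characters (1↔2, 3↔4, ...).
For "ponrtw" the result is "owrnpt".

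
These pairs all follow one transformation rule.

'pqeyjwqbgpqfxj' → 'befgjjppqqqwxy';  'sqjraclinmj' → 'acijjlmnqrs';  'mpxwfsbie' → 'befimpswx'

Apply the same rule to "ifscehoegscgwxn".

The transformation: sort the characters into alphabetical order.
Applying that to "ifscehoegscgwxn" gives "cceefgghinosswx".

cceefgghinosswx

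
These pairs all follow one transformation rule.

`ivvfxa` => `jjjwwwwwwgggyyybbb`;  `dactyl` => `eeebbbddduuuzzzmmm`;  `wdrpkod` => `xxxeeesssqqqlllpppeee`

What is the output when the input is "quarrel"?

Rule — shift every letter 1 place forward in the alphabet (wrapping around), then repeat every character 3 times.
For "quarrel", step one produces "rvbssfm"; step two turns that into "rrrvvvbbbssssssfffmmm".

rrrvvvbbbssssssfffmmm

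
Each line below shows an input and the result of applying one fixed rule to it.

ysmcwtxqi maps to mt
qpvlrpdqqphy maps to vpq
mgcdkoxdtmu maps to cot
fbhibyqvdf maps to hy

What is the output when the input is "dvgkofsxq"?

In each case the input is transformed by: delete the last 2 characters, then keep one character in every 3, starting at position 3 (positions 3rd, 6th, 9th, ...).
Applying both steps to "dvgkofsxq": "dvgkofs", then "gf".

gf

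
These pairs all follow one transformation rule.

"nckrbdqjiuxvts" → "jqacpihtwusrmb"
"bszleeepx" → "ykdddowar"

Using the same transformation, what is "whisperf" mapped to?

The rule is to shift every letter 1 place backward in the alphabet (wrapping around), then move the first 2 characters to the end (rotate left by 2).
Working it through for "whisperf": intermediate "vghrodqe", final "hrodqevg".
(Check on "nckrbdqjiuxvts": → "mbjqacpihtwusr" → "jqacpihtwusrmb" ✓)

hrodqevg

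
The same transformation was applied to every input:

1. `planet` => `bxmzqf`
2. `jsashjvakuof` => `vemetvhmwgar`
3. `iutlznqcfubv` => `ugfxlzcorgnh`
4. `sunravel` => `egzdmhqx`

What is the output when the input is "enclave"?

qzoxmhq

Rule — shift every letter 12 places forward in the alphabet (wrapping around).
Applying that to "enclave" gives "qzoxmhq".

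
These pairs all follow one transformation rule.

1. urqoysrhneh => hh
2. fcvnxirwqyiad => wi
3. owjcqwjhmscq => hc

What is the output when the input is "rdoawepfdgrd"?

What's happening: keep one character in every 3, starting at position 2 (positions 2nd, 5th, 8th, ...), then delete the first 2 characters.
For "rdoawepfdgrd", step one produces "dwfr"; step two turns that into "fr".

fr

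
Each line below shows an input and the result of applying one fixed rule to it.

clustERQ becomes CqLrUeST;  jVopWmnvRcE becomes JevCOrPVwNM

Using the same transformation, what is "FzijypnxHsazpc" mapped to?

What's happening: flip the case of every letter, then take characters alternately from the front and the back (1st, last, 2nd, 2nd-last, ...).
So "FzijypnxHsazpc" becomes "fCZPIZJAYSPhNX".

fCZPIZJAYSPhNX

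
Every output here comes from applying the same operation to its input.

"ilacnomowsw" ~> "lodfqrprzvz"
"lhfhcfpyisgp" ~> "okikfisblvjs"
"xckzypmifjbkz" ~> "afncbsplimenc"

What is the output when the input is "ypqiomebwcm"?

Each output is the input with this applied: shift every letter 3 places forward in the alphabet (wrapping around).
So "ypqiomebwcm" becomes "bstlrphezfp".

bstlrphezfp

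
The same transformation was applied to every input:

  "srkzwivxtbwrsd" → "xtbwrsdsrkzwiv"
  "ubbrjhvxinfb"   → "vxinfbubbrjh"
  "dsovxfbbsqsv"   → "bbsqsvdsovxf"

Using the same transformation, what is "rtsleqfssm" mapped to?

The transformation: swap the front and back halves of the string.
"rtsleqfssm" → "qfssmrtsle".

qfssmrtsle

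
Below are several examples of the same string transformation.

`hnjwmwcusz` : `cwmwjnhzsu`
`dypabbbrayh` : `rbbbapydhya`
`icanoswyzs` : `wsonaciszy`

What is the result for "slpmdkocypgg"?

Rule — reverse the string, then move the first 3 characters to the end (rotate left by 3).
"slpmdkocypgg" → "ggpycokdmpls" → "ycokdmplsggp".

ycokdmplsggp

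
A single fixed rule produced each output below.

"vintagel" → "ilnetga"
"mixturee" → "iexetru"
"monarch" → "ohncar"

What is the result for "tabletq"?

aqbtle

The rule is to delete the first character, then take characters alternately from the front and the back (1st, last, 2nd, 2nd-last, ...).
"tabletq" → "abletq" → "aqbtle".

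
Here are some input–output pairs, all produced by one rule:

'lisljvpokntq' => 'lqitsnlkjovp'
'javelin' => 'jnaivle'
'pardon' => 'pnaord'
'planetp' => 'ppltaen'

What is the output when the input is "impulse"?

iemsplu

Rule — take characters alternately from the front and the back (1st, last, 2nd, 2nd-last, ...).
For "impulse" the result is "iemsplu".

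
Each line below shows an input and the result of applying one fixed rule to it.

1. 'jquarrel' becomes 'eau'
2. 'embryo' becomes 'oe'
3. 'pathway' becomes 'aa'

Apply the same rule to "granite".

eia

Each output is the input with this applied: reverse the string, then keep only the vowels.
Starting from "granite": after the first operation, "etinarg"; after the second, "eia".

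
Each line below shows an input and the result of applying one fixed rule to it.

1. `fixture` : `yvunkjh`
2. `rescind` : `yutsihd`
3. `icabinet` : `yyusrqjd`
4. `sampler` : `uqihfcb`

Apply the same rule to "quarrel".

The rule is to shift every letter 10 places backward in the alphabet (wrapping around), then sort the characters into reverse alphabetical order.
"quarrel" → "uqkhhgb".
(Check on "fixture": → "vynjkhu" → "yvunkjh" ✓)

uqkhhgb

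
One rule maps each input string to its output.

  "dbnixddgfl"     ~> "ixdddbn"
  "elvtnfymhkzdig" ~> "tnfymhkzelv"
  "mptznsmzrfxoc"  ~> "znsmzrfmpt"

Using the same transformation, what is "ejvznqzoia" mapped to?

In each case the input is transformed by: delete the last 3 characters, then move the first 3 characters to the end (rotate left by 3).
Starting from "ejvznqzoia": after the first operation, "ejvznqz"; after the second, "znqzejv".

znqzejv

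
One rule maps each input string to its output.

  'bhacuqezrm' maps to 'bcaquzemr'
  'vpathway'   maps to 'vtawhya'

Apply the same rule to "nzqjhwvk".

njqwhkv

Each output is the input with this applied: swap each adjacent pair of characters (1↔2, 3↔4, ...), then delete the first character.
On "nzqjhwvk": the first step gives "znjqwhkv", and the second then gives "njqwhkv".
(Check on "bhacuqezrm": → "hbcaquzemr" → "bcaquzemr" ✓)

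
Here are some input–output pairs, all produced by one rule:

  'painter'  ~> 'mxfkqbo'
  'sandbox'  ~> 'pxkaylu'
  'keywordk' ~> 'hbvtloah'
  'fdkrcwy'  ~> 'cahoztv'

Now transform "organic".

The rule is to shift every letter 3 places backward in the alphabet (wrapping around).
Doing the same to "organic": "lodxkfz".

lodxkfz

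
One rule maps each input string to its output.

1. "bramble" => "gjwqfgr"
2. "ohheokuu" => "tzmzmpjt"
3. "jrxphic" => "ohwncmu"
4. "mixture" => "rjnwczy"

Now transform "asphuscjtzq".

fvxeuymozhx

The rule is to shift every letter 5 places forward in the alphabet (wrapping around), then take characters alternately from the front and the back (1st, last, 2nd, 2nd-last, ...).
Starting from "asphuscjtzq": after the first operation, "fxumzxhoyev"; after the second, "fvxeuymozhx".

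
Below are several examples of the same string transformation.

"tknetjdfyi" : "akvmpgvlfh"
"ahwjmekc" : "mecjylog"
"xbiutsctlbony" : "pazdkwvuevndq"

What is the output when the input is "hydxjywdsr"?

In each case the input is transformed by: move the last 2 characters to the front (rotate right by 2), then shift every letter 2 places forward in the alphabet (wrapping around).
For "hydxjywdsr" the result is "utjafzlayf".

utjafzlayf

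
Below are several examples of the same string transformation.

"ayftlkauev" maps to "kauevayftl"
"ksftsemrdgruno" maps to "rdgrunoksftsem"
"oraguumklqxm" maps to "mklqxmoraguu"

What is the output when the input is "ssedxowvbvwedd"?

What's happening: swap the front and back halves of the string.
"ssedxowvbvwedd" → "vbvweddssedxow".

vbvweddssedxow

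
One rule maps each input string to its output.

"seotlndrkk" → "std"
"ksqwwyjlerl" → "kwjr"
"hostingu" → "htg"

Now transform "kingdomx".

kgm

Each output is the input with this applied: delete the last character, then keep one character in every 3, starting at position 1 (positions 1st, 4th, 7th, ...).
"kingdomx" → "kingdom" → "kgm".
(Check on "seotlndrkk": → "seotlndrk" → "std" ✓)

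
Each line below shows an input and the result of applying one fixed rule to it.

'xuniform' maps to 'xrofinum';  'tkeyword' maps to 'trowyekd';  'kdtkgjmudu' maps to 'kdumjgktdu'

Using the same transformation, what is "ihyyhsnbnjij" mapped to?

Rule — reverse the string, then swap the first and last characters.
On "ihyyhsnbnjij": the first step gives "jijnbnshyyhi", and the second then gives "iijnbnshyyhj".

iijnbnshyyhj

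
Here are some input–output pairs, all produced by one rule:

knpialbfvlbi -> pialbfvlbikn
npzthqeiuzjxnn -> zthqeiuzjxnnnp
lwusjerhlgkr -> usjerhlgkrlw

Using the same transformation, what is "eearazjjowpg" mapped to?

arazjjowpgee

Rule — move the first 2 characters to the end (rotate left by 2).
Applying that to "eearazjjowpg" gives "arazjjowpgee".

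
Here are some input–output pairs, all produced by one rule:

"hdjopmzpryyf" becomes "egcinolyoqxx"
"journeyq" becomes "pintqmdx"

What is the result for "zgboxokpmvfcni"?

hyfanwnjoluebm

What's happening: shift every letter 1 place backward in the alphabet (wrapping around), then move the last character to the front.
On "zgboxokpmvfcni": the first step gives "yfanwnjoluebmh", and the second then gives "hyfanwnjoluebm".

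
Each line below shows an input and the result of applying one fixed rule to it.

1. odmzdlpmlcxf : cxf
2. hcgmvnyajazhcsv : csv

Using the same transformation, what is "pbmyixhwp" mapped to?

What's happening: keep only the last 3 characters.
Applying that to "pbmyixhwp" gives "hwp".

hwp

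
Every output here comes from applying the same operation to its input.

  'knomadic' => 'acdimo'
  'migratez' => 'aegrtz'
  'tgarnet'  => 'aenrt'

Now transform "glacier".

aceir

Each output is the input with this applied: delete the first 2 characters, then sort the characters into alphabetical order.
"glacier" → "aceir".
(Check on "migratez": → "gratez" → "aegrtz" ✓)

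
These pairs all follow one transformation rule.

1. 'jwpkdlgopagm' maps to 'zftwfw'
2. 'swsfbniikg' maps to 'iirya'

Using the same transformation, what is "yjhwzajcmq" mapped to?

The pattern: shift every letter 10 places backward in the alphabet (wrapping around), then keep every other character starting from the first (positions 1st, 3rd, 5th, ...).
Starting from "yjhwzajcmq": after the first operation, "ozxmpqzscg"; after the second, "oxpzc".
(Check on "swsfbniikg": → "imivrdyyaw" → "iirya" ✓)

oxpzc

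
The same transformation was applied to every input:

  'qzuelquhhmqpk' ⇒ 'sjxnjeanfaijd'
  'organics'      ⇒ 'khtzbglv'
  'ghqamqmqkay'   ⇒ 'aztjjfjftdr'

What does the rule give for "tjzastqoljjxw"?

cmtsmlhjceqcp

Each output is the input with this applied: swap each adjacent pair of characters (1↔2, 3↔4, ...), then shift every letter 7 places backward in the alphabet (wrapping around).
On "tjzastqoljjxw": the first step gives "jtaztsoqjlxjw", and the second then gives "cmtsmlhjceqcp".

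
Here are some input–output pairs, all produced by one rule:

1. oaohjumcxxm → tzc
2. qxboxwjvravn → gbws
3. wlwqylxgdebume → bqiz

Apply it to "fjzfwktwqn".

epv

In each case the input is transformed by: keep one character in every 3, starting at position 3 (positions 3rd, 6th, 9th, ...), then shift every letter 5 places forward in the alphabet (wrapping around).
"fjzfwktwqn" → "zkq" → "epv".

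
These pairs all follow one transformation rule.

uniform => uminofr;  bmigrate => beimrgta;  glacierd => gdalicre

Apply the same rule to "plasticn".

pnaltsci

Each output is the input with this applied: move the last character to the front, then swap each adjacent pair of characters (1↔2, 3↔4, ...).
Working it through for "plasticn": intermediate "nplastic", final "pnaltsci".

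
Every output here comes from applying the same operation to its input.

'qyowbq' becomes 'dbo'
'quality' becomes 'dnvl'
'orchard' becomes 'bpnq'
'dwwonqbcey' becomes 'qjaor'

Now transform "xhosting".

kbga

Each output is the input with this applied: shift every letter 13 places forward in the alphabet (wrapping around) — i.e. ROT13, then keep every other character starting from the first (positions 1st, 3rd, 5th, ...).
On "xhosting": the first step gives "kubfgvat", and the second then gives "kbga".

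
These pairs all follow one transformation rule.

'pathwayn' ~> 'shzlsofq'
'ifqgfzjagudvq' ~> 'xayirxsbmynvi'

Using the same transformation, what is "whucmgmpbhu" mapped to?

What's happening: shift every letter 8 places backward in the alphabet (wrapping around), then swap each adjacent pair of characters (1↔2, 3↔4, ...).
For "whucmgmpbhu", step one produces "ozmueyehtzm"; step two turns that into "zoumyeheztm".

zoumyeheztm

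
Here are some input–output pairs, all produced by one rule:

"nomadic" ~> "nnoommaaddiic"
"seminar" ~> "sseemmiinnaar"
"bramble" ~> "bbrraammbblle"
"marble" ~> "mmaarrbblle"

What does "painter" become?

Each output is the input with this applied: double every character, then delete the last character.
Doing the same to "painter": "ppaaiinntteer".

ppaaiinntteer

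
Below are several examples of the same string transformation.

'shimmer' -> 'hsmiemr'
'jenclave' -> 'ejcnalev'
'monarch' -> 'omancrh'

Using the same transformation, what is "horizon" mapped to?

ohirozn

What's happening: swap each adjacent pair of characters (1↔2, 3↔4, ...).
"horizon" → "ohirozn".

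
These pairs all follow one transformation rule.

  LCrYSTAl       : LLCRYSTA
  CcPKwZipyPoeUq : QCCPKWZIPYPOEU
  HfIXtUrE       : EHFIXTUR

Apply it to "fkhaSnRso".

Rule — move the last character to the front, then convert every letter to uppercase.
Applying both steps to "fkhaSnRso": "ofkhaSnRs", then "OFKHASNRS".

OFKHASNRS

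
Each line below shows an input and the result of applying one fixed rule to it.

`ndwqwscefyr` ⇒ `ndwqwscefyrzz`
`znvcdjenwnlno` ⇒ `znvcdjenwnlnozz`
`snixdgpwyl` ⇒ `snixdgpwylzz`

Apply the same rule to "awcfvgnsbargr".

awcfvgnsbargrzz

In each case the input is transformed by: append "zz".
Applying that to "awcfvgnsbargr" gives "awcfvgnsbargrzz".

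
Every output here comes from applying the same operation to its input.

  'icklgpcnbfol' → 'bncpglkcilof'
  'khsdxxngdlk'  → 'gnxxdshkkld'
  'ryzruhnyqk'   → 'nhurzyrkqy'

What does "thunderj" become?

In each case the input is transformed by: reverse the string, then move the first 3 characters to the end (rotate left by 3).
Working it through for "thunderj": intermediate "jrednuht", final "dnuhtjre".

dnuhtjre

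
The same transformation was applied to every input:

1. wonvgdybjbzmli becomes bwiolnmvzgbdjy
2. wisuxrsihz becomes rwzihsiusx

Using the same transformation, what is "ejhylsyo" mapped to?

In each case the input is transformed by: take characters alternately from the front and the back (1st, last, 2nd, 2nd-last, ...), then move the last character to the front.
For "ejhylsyo", step one produces "eojyhsyl"; step two turns that into "leojyhsy".

leojyhsy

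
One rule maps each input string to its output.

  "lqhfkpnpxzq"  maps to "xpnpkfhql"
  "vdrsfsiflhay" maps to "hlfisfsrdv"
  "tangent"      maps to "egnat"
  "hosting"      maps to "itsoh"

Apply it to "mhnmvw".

mnhm

In each case the input is transformed by: reverse the string, then delete the first 2 characters.
Starting from "mhnmvw": after the first operation, "wvmnhm"; after the second, "mnhm".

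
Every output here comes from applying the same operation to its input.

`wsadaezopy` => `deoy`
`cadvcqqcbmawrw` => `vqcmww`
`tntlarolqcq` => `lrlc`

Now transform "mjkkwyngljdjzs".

Looking at the pairs, the operation is to keep every other character starting from the second (positions 2nd, 4th, 6th, ...), then delete the first character.
Starting from "mjkkwyngljdjzs": after the first operation, "jkygjjs"; after the second, "kygjjs".

kygjjs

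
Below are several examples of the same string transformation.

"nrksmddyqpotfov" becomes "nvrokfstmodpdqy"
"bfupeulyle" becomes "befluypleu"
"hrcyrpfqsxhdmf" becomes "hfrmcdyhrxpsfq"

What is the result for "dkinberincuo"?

What's happening: take characters alternately from the front and the back (1st, last, 2nd, 2nd-last, ...).
On "dkinberincuo" that produces "dokuicnnbier".

dokuicnnbier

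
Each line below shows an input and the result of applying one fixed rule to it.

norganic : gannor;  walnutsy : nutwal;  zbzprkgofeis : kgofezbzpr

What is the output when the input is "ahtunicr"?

uniaht

The transformation: delete the last 2 characters, then swap the front and back halves of the string.
Starting from "ahtunicr": after the first operation, "ahtuni"; after the second, "uniaht".
(Check on "zbzprkgofeis": → "zbzprkgofe" → "kgofezbzpr" ✓)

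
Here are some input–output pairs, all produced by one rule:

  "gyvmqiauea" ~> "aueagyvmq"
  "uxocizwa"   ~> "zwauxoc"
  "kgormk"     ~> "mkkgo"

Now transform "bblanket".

What's happening: swap the front and back halves of the string, then delete the first character.
For "bblanket", step one produces "nketbbla"; step two turns that into "ketbbla".

ketbbla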